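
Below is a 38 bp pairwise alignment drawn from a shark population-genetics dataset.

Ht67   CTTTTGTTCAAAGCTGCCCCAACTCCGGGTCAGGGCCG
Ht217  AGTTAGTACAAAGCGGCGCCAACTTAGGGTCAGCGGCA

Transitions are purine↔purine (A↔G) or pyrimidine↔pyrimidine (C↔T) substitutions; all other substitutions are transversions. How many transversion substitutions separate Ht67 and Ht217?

Mismatches occur at site 1 (C/A, transversion), site 2 (T/G, transversion), site 5 (T/A, transversion), site 8 (T/A, transversion), site 15 (T/G, transversion), site 18 (C/G, transversion), site 25 (C/T, transition), site 26 (C/A, transversion), site 34 (G/C, transversion), site 36 (C/G, transversion), site 38 (G/A, transition).
Of the 11 differences, 2 transitions and 9 transversions, so the answer is 9.

9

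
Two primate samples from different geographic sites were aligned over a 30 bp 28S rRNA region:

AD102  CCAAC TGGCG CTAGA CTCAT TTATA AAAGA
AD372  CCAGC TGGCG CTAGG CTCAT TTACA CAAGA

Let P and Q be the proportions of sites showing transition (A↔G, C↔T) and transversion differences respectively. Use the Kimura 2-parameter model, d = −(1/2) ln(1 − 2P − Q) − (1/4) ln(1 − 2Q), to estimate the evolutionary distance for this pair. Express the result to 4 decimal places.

Mismatches occur at site 4 (A→G, transition), site 15 (A→G, transition), site 24 (T→C, transition), site 26 (A→C, transversion).
Of the 4 differences, 3 transitions and 1 transversion over 30 sites: P = 3/30 = 0.100000, Q = 1/30 = 0.033333.
d = −0.5·ln(0.766667) − 0.25·ln(0.933334) = −0.5·(-0.265703) − 0.25·(-0.068992) = 0.1501.

0.1501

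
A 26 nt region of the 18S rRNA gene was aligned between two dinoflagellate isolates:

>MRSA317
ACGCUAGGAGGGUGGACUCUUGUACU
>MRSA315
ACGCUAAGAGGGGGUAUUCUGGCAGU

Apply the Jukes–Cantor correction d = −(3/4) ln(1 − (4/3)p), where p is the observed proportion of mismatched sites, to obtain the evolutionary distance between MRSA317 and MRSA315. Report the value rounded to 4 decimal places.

0.3335

Mismatches occur at site 7 (G/A), site 13 (U/G), site 15 (G/U), site 17 (C/U), site 21 (U/G), site 23 (U/C), site 25 (C/G).
p = 7/26 = 0.269231.
d = −0.75 · ln(1 − (4/3)·0.269231) = −0.75 · ln(0.641025) = −0.75 · (-0.444687) = 0.3335.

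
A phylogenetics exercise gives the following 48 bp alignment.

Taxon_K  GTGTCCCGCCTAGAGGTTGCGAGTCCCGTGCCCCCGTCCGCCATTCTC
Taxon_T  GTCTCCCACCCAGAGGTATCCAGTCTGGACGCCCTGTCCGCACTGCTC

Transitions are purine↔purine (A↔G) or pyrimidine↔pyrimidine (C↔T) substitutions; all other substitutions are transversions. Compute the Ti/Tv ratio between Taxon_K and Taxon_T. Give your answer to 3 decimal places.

0.364

The sequences differ at positions 3 (G/C, transversion), 8 (G/A, transition), 11 (T/C, transition), 18 (T/A, transversion), 19 (G/T, transversion), 21 (G/C, transversion), 26 (C/T, transition), 27 (C/G, transversion), 29 (T/A, transversion), 30 (G/C, transversion), 31 (C/G, transversion), 35 (C/T, transition), 42 (C/A, transversion), 43 (A/C, transversion), 45 (T/G, transversion).
Of the 15 differences, 4 transitions and 11 transversions, so Ti/Tv = 4/11 = 0.364.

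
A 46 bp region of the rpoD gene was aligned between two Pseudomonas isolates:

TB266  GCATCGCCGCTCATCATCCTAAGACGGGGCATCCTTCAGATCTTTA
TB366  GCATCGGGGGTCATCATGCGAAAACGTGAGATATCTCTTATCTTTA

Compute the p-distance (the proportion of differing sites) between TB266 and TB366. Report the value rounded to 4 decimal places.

Differing sites — 7:C/G; 8:C/G; 10:C/G; 18:C/G; 20:T/G; 23:G/A; 27:G/T; 29:G/A; 30:C/G; 33:C/A; 34:C/T; 35:T/C; 38:A/T; 39:G/T.
There are 14 differences over 46 sites, so p = 14/46 = 0.3043.

0.3043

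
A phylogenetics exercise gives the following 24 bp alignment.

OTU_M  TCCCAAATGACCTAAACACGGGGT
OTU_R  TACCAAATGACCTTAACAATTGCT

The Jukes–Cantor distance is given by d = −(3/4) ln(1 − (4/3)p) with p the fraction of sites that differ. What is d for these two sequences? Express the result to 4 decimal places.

0.3041

The sequences differ at positions 2 (C/A), 14 (A/T), 19 (C/A), 20 (G/T), 21 (G/T), 23 (G/C).
p = 6/24 = 0.250000.
d = −0.75 · ln(1 − (4/3)·0.250000) = −0.75 · ln(0.666667) = −0.75 · (-0.405465) = 0.3041.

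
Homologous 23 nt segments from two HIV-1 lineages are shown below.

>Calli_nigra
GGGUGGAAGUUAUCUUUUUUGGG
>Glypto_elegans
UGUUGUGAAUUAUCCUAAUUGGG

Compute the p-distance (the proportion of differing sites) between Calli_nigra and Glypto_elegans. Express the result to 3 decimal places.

The sequences differ at positions 1 (G/U), 3 (G/U), 6 (G/U), 7 (A/G), 9 (G/A), 15 (U/C), 17 (U/A), 18 (U/A).
There are 8 differences over 23 sites, so p = 8/23 = 0.348.

0.348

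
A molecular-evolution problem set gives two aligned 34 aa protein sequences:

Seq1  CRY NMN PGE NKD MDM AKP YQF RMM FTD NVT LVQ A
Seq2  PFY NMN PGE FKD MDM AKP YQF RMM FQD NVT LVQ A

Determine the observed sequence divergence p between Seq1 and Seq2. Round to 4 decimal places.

0.1176

The sequences differ at positions 1 (C/P), 2 (R/F), 10 (N/F), 26 (T/Q).
There are 4 differences over 34 sites, so p = 4/34 = 0.1176.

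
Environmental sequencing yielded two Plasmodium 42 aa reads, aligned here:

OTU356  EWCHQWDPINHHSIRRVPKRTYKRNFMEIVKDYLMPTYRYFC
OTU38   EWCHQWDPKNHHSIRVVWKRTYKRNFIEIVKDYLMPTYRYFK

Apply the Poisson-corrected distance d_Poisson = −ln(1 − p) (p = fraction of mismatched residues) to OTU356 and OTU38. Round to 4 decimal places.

0.1268

Differing sites — 9:I/K; 16:R/V; 18:P/W; 27:M/I; 42:C/K.
p = 5/42 = 0.119048.
d = −ln(1 − 0.119048) = −ln(0.880952) = 0.1268.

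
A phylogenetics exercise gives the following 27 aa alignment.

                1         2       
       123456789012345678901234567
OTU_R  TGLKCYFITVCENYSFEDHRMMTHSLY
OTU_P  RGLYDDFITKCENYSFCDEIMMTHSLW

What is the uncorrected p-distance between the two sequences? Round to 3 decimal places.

Differing sites — 1:T/R; 4:K/Y; 5:C/D; 6:Y/D; 10:V/K; 17:E/C; 19:H/E; 20:R/I; 27:Y/W.
There are 9 differences over 27 sites, so p = 9/27 = 0.333.

0.333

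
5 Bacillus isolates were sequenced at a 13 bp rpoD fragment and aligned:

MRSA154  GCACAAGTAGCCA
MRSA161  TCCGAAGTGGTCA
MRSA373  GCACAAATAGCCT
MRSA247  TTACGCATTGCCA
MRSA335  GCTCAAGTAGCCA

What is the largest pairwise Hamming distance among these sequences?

8

Pairwise Hamming distances:
  MRSA154 vs MRSA161: 5
  MRSA154 vs MRSA373: 2
  MRSA154 vs MRSA247: 6
  MRSA154 vs MRSA335: 1
  MRSA161 vs MRSA373: 7
  MRSA161 vs MRSA247: 8
  MRSA161 vs MRSA335: 5
  MRSA373 vs MRSA247: 6
  MRSA373 vs MRSA335: 3
  MRSA247 vs MRSA335: 7
The largest is 8, between MRSA161 and MRSA247.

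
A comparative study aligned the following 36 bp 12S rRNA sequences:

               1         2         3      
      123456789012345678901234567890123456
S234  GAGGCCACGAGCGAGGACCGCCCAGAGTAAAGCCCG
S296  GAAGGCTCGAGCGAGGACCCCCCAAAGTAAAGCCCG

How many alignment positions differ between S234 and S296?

Differing sites — 3:G/A; 5:C/G; 7:A/T; 20:G/C; 25:G/A.
That gives 5 mismatches out of 36 aligned sites, so the Hamming distance is 5.

5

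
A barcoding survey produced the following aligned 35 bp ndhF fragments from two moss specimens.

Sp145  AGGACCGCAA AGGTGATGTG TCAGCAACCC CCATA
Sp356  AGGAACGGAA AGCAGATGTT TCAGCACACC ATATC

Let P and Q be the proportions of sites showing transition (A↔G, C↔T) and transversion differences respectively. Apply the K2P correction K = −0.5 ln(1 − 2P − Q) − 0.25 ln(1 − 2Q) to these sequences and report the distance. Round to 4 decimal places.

Differing sites — 5:C/A (Tv); 8:C/G (Tv); 13:G/C (Tv); 14:T/A (Tv); 20:G/T (Tv); 27:A/C (Tv); 28:C/A (Tv); 31:C/A (Tv); 32:C/T (Ti); 35:A/C (Tv).
Of the 10 differences, 1 transition and 9 transversions over 35 sites: P = 1/35 = 0.028571, Q = 9/35 = 0.257143.
d = −0.5·ln(0.685715) − 0.25·ln(0.485714) = −0.5·(-0.377293) − 0.25·(-0.722135) = 0.3692.

0.3692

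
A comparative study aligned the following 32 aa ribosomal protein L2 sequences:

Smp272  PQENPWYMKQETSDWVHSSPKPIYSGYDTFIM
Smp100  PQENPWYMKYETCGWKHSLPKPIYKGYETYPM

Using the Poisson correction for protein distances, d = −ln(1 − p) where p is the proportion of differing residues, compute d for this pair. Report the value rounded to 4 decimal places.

0.3302

Mismatches occur at site 10 (Q/Y), site 13 (S/C), site 14 (D/G), site 16 (V/K), site 19 (S/L), site 25 (S/K), site 28 (D/E), site 30 (F/Y), site 31 (I/P).
p = 9/32 = 0.281250.
d = −ln(1 − 0.281250) = −ln(0.718750) = 0.3302.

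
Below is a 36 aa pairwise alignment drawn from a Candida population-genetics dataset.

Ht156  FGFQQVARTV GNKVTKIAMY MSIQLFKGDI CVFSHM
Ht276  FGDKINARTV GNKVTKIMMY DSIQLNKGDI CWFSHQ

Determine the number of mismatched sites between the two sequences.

Differing sites — 3:F/D; 4:Q/K; 5:Q/I; 6:V/N; 18:A/M; 21:M/D; 26:F/N; 32:V/W; 36:M/Q.
That gives 9 mismatches out of 36 aligned sites, so the Hamming distance is 9.

9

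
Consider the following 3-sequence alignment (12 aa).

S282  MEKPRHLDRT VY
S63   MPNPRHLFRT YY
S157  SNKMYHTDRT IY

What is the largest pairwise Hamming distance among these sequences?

Pairwise Hamming distances:
  S282 vs S63: 4
  S282 vs S157: 6
  S63 vs S157: 8
The largest is 8, between S63 and S157.

8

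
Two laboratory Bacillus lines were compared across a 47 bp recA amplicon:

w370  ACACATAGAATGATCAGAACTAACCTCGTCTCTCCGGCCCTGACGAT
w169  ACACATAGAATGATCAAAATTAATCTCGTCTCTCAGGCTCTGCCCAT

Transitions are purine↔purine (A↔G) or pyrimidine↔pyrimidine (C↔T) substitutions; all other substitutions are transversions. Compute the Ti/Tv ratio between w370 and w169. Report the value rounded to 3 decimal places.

1.333

Mismatches occur at site 17 (G→A, transition), site 20 (C→T, transition), site 24 (C→T, transition), site 35 (C→A, transversion), site 39 (C→T, transition), site 43 (A→C, transversion), site 45 (G→C, transversion).
Of the 7 differences, 4 transitions and 3 transversions, so Ti/Tv = 4/3 = 1.333.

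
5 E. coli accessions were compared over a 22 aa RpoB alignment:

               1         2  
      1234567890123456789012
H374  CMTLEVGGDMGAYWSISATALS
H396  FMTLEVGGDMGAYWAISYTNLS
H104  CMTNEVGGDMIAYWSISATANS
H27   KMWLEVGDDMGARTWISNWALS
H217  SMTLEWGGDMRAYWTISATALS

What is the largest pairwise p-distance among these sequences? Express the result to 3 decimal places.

Pairwise Hamming distances:
  H374 vs H396: 4
  H374 vs H104: 3
  H374 vs H27: 8
  H374 vs H217: 4
  H396 vs H104: 7
  H396 vs H27: 9
  H396 vs H217: 6
  H104 vs H27: 11
  H104 vs H217: 6
  H27 vs H217: 10
The largest is 11 mismatches, between H104 and H27; p = 11/22 = 0.500.

0.500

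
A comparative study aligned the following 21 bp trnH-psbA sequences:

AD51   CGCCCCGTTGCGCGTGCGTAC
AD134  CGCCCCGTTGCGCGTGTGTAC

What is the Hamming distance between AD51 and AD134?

1

Differing sites — 17:C/T.
That gives 1 mismatch out of 21 aligned sites, so the Hamming distance is 1.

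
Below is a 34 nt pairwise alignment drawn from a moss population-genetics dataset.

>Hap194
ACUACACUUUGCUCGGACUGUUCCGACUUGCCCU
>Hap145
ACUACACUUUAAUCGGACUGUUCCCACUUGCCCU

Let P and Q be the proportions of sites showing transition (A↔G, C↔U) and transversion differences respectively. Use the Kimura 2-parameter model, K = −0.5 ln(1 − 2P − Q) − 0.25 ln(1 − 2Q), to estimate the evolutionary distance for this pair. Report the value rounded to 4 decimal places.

Differing sites — 11:G/A (Ti); 12:C/A (Tv); 25:G/C (Tv).
Of the 3 differences, 1 transition and 2 transversions over 34 sites: P = 1/34 = 0.029412, Q = 2/34 = 0.058824.
d = −0.5·ln(0.882352) − 0.25·ln(0.882352) = −0.5·(-0.125164) − 0.25·(-0.125164) = 0.0939.

0.0939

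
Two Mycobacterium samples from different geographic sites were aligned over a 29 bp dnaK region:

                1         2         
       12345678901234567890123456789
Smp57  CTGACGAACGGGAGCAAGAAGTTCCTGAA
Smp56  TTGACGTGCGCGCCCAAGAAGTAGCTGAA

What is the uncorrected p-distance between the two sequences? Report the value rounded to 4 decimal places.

The sequences differ at positions 1 (C/T), 7 (A/T), 8 (A/G), 11 (G/C), 13 (A/C), 14 (G/C), 23 (T/A), 24 (C/G).
There are 8 differences over 29 sites, so p = 8/29 = 0.2759.

0.2759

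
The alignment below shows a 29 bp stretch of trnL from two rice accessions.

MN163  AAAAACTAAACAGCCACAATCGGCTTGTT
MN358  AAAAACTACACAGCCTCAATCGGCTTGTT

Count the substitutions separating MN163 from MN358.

2

Differing sites — 9:A/C; 16:A/T.
That gives 2 mismatches out of 29 aligned sites, so the Hamming distance is 2.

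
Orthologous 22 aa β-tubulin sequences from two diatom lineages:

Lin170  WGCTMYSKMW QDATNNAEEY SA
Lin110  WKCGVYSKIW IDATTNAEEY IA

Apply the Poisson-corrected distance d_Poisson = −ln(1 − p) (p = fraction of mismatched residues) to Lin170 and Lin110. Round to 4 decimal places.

0.3830

Mismatches occur at site 2 (G↔K), site 4 (T↔G), site 5 (M↔V), site 9 (M↔I), site 11 (Q↔I), site 15 (N↔T), site 21 (S↔I).
p = 7/22 = 0.318182.
d = −ln(1 − 0.318182) = −ln(0.681818) = 0.3830.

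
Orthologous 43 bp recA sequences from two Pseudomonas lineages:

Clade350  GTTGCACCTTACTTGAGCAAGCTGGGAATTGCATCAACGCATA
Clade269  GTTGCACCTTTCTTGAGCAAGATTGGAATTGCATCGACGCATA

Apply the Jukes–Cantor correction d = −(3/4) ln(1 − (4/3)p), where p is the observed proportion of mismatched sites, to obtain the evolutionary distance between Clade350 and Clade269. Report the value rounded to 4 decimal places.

0.0993

Differing sites — 11:A/T; 22:C/A; 24:G/T; 36:A/G.
p = 4/43 = 0.093023.
d = −0.75 · ln(1 − (4/3)·0.093023) = −0.75 · ln(0.875969) = −0.75 · (-0.132425) = 0.0993.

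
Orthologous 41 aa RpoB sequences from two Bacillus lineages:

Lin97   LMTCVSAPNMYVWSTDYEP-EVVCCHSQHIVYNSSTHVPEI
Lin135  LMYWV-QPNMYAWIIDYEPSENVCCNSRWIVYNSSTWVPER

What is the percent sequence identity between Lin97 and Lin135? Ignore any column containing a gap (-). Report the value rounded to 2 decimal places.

Excluding the 2 gap columns leaves 39 comparable sites.
Mismatches occur at site 3 (T↔Y), site 4 (C↔W), site 7 (A↔Q), site 12 (V↔A), site 14 (S↔I), site 15 (T↔I), site 22 (V↔N), site 26 (H↔N), site 28 (Q↔R), site 29 (H↔W), site 37 (H↔W), site 41 (I↔R).
27 of the 39 comparable sites match, so the percent identity is 27/39 × 100 = 69.23%.

69.23%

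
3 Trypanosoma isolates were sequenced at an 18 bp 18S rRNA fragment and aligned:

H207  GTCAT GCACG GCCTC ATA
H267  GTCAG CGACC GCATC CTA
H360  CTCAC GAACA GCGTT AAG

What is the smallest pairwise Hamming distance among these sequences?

Pairwise Hamming distances:
  H207 vs H267: 6
  H207 vs H360: 8
  H267 vs H360: 10
The smallest is 6, between H207 and H267.

6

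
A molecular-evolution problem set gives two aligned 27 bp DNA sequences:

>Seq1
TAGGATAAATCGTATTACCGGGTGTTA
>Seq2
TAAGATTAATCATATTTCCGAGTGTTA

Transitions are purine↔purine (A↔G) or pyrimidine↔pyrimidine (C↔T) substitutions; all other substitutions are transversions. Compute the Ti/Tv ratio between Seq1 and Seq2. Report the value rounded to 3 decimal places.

1.500

Mismatches occur at site 3 (G↔A, transition), site 7 (A↔T, transversion), site 12 (G↔A, transition), site 17 (A↔T, transversion), site 21 (G↔A, transition).
Of the 5 differences, 3 transitions and 2 transversions, so Ti/Tv = 3/2 = 1.500.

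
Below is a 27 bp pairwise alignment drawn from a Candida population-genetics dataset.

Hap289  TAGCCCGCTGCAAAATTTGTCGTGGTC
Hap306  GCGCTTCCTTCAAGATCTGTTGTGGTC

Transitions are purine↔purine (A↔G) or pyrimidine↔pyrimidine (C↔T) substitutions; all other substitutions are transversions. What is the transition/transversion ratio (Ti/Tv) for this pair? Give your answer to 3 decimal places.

1.250

The sequences differ at positions 1 (T/G, transversion), 2 (A/C, transversion), 5 (C/T, transition), 6 (C/T, transition), 7 (G/C, transversion), 10 (G/T, transversion), 14 (A/G, transition), 17 (T/C, transition), 21 (C/T, transition).
Of the 9 differences, 5 transitions and 4 transversions, so Ti/Tv = 5/4 = 1.250.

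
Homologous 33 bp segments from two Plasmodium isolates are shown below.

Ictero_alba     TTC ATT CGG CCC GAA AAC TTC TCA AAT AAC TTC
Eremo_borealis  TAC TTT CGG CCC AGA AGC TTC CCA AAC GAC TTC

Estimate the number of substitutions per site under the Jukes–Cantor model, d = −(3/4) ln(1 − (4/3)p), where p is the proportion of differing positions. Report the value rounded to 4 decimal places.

Differing sites — 2:T/A; 4:A/T; 13:G/A; 14:A/G; 17:A/G; 22:T/C; 27:T/C; 28:A/G.
p = 8/33 = 0.242424.
d = −0.75 · ln(1 − (4/3)·0.242424) = −0.75 · ln(0.676768) = −0.75 · (-0.390427) = 0.2928.

0.2928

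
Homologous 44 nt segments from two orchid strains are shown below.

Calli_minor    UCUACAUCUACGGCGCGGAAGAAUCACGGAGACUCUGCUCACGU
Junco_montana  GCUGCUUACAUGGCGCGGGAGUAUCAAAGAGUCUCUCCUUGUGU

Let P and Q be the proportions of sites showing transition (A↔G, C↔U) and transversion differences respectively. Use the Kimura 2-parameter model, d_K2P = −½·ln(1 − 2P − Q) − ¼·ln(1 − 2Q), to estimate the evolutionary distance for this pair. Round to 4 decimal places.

0.4656

The sequences differ at positions 1 (U/G, transversion), 4 (A/G, transition), 6 (A/U, transversion), 8 (C/A, transversion), 9 (U/C, transition), 11 (C/U, transition), 19 (A/G, transition), 22 (A/U, transversion), 27 (C/A, transversion), 28 (G/A, transition), 32 (A/U, transversion), 37 (G/C, transversion), 40 (C/U, transition), 41 (A/G, transition), 42 (C/U, transition).
Of the 15 differences, 8 transitions and 7 transversions over 44 sites: P = 8/44 = 0.181818, Q = 7/44 = 0.159091.
d = −0.5·ln(0.477273) − 0.25·ln(0.681818) = −0.5·(-0.739667) − 0.25·(-0.382993) = 0.4656.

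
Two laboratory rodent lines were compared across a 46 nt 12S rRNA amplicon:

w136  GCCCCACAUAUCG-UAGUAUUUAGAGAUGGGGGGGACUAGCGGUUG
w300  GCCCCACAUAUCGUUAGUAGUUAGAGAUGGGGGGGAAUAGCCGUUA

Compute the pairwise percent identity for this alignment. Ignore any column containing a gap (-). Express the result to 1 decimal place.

Excluding the 1 gap column leaves 45 comparable sites.
Differing sites — 20:U/G; 37:C/A; 42:G/C; 46:G/A.
41 of the 45 comparable sites match, so the percent identity is 41/45 × 100 = 91.1%.

91.1%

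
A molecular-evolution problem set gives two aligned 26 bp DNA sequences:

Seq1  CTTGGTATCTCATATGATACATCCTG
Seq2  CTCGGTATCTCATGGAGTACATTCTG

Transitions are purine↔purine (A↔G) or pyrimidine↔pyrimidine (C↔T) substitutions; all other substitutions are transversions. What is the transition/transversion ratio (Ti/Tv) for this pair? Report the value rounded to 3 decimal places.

5.000

Differing sites — 3:T/C (Ti); 14:A/G (Ti); 15:T/G (Tv); 16:G/A (Ti); 17:A/G (Ti); 23:C/T (Ti).
Of the 6 differences, 5 transitions and 1 transversion, so Ti/Tv = 5/1 = 5.000.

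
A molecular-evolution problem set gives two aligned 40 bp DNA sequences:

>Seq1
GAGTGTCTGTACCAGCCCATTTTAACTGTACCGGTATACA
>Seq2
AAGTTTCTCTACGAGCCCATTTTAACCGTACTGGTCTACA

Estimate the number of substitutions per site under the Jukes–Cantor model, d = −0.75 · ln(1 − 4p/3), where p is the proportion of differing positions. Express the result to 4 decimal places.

Differing sites — 1:G/A; 5:G/T; 9:G/C; 13:C/G; 27:T/C; 32:C/T; 36:A/C.
p = 7/40 = 0.175000.
d = −0.75 · ln(1 − (4/3)·0.175000) = −0.75 · ln(0.766667) = −0.75 · (-0.265703) = 0.1993.

0.1993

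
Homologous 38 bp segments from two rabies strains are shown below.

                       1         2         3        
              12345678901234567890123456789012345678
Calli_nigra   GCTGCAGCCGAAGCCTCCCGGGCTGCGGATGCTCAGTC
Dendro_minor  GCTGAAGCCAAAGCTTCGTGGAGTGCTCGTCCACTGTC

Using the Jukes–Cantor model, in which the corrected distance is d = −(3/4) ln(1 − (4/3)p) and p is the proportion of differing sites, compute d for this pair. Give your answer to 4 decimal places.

0.4568

Mismatches occur at site 5 (C→A), site 10 (G→A), site 15 (C→T), site 18 (C→G), site 19 (C→T), site 22 (G→A), site 23 (C→G), site 27 (G→T), site 28 (G→C), site 29 (A→G), site 31 (G→C), site 33 (T→A), site 35 (A→T).
p = 13/38 = 0.342105.
d = −0.75 · ln(1 − (4/3)·0.342105) = −0.75 · ln(0.543860) = −0.75 · (-0.609063) = 0.4568.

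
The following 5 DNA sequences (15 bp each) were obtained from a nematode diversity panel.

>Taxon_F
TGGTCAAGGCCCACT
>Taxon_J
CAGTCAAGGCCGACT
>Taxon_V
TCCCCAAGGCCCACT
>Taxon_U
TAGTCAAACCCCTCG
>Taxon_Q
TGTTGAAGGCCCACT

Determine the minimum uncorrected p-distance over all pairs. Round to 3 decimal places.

Pairwise Hamming distances:
  Taxon_F vs Taxon_J: 3
  Taxon_F vs Taxon_V: 3
  Taxon_F vs Taxon_U: 5
  Taxon_F vs Taxon_Q: 2
  Taxon_J vs Taxon_V: 5
  Taxon_J vs Taxon_U: 6
  Taxon_J vs Taxon_Q: 5
  Taxon_V vs Taxon_U: 7
  Taxon_V vs Taxon_Q: 4
  Taxon_U vs Taxon_Q: 7
The smallest is 2 mismatches, between Taxon_F and Taxon_Q; p = 2/15 = 0.133.

0.133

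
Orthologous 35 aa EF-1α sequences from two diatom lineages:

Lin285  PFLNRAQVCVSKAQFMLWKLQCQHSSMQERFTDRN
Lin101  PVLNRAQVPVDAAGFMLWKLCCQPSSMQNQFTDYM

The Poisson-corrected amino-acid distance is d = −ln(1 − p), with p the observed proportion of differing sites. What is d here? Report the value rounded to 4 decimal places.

0.3773

Mismatches occur at site 2 (F↔V), site 9 (C↔P), site 11 (S↔D), site 12 (K↔A), site 14 (Q↔G), site 21 (Q↔C), site 24 (H↔P), site 29 (E↔N), site 30 (R↔Q), site 34 (R↔Y), site 35 (N↔M).
p = 11/35 = 0.314286.
d = −ln(1 − 0.314286) = −ln(0.685714) = 0.3773.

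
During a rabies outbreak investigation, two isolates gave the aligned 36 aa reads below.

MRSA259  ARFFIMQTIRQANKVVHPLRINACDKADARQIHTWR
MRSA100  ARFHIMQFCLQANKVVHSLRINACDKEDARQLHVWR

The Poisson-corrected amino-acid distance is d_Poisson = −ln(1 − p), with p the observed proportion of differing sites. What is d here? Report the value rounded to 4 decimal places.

Mismatches occur at site 4 (F↔H), site 8 (T↔F), site 9 (I↔C), site 10 (R↔L), site 18 (P↔S), site 27 (A↔E), site 32 (I↔L), site 34 (T↔V).
p = 8/36 = 0.222222.
d = −ln(1 − 0.222222) = −ln(0.777778) = 0.2513.

0.2513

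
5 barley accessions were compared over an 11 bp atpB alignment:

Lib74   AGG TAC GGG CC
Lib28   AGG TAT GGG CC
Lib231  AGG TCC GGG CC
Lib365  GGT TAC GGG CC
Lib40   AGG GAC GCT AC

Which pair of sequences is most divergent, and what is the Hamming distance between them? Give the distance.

Pairwise Hamming distances:
  Lib74 vs Lib28: 1
  Lib74 vs Lib231: 1
  Lib74 vs Lib365: 2
  Lib74 vs Lib40: 4
  Lib28 vs Lib231: 2
  Lib28 vs Lib365: 3
  Lib28 vs Lib40: 5
  Lib231 vs Lib365: 3
  Lib231 vs Lib40: 5
  Lib365 vs Lib40: 6
The largest is 6, between Lib365 and Lib40.

6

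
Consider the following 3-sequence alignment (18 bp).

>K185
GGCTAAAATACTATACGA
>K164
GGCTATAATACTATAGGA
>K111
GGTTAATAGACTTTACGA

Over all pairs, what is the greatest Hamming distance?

Pairwise Hamming distances:
  K185 vs K164: 2
  K185 vs K111: 4
  K164 vs K111: 6
The largest is 6, between K164 and K111.

6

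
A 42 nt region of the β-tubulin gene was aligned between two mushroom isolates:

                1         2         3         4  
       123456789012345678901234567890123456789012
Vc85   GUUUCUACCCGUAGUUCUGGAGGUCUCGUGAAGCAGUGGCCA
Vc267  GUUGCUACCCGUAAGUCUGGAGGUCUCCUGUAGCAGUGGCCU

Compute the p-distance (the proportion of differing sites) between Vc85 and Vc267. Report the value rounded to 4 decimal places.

0.1429

Mismatches occur at site 4 (U→G), site 14 (G→A), site 15 (U→G), site 28 (G→C), site 31 (A→U), site 42 (A→U).
There are 6 differences over 42 sites, so p = 6/42 = 0.1429.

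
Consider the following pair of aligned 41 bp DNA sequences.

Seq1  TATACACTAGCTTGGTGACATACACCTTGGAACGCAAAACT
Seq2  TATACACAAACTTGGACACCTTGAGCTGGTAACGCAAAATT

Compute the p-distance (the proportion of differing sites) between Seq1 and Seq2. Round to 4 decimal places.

The sequences differ at positions 8 (T/A), 10 (G/A), 16 (T/A), 17 (G/C), 20 (A/C), 22 (A/T), 23 (C/G), 25 (C/G), 28 (T/G), 30 (G/T), 40 (C/T).
There are 11 differences over 41 sites, so p = 11/41 = 0.2683.

0.2683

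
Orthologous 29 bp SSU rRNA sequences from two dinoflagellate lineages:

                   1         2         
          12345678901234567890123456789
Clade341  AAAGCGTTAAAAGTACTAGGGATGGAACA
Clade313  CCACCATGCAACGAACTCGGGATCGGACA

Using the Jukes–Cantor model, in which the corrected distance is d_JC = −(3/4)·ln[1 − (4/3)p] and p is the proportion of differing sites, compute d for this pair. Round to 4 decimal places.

0.5285

Differing sites — 1:A/C; 2:A/C; 4:G/C; 6:G/A; 8:T/G; 9:A/C; 12:A/C; 14:T/A; 18:A/C; 24:G/C; 26:A/G.
p = 11/29 = 0.379310.
d = −0.75 · ln(1 − (4/3)·0.379310) = −0.75 · ln(0.494253) = −0.75 · (-0.704708) = 0.5285.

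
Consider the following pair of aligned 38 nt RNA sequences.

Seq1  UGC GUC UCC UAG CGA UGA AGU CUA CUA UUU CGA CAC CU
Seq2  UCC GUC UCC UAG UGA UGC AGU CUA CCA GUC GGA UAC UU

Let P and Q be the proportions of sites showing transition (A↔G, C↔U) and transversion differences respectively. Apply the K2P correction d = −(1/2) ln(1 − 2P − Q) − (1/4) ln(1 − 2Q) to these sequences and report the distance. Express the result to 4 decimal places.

0.2889

The sequences differ at positions 2 (G/C, transversion), 13 (C/U, transition), 18 (A/C, transversion), 26 (U/C, transition), 28 (U/G, transversion), 30 (U/C, transition), 31 (C/G, transversion), 34 (C/U, transition), 37 (C/U, transition).
Of the 9 differences, 5 transitions and 4 transversions over 38 sites: P = 5/38 = 0.131579, Q = 4/38 = 0.105263.
d = −0.5·ln(0.631579) − 0.25·ln(0.789474) = −0.5·(-0.459532) − 0.25·(-0.236388) = 0.2889.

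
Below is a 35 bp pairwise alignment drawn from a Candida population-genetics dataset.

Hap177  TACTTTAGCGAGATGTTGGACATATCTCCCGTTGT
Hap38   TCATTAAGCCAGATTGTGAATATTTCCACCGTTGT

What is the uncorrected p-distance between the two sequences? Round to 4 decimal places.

Differing sites — 2:A/C; 3:C/A; 6:T/A; 10:G/C; 15:G/T; 16:T/G; 19:G/A; 21:C/T; 24:A/T; 27:T/C; 28:C/A.
There are 11 differences over 35 sites, so p = 11/35 = 0.3143.

0.3143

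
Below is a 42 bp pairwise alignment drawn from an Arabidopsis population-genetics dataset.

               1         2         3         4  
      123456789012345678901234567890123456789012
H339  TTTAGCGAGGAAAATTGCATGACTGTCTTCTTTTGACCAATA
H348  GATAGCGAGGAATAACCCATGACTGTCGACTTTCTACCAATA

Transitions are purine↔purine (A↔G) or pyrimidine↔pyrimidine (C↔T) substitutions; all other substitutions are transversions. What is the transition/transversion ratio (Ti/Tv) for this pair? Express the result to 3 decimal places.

0.250

Differing sites — 1:T/G (Tv); 2:T/A (Tv); 13:A/T (Tv); 15:T/A (Tv); 16:T/C (Ti); 17:G/C (Tv); 28:T/G (Tv); 29:T/A (Tv); 34:T/C (Ti); 35:G/T (Tv).
Of the 10 differences, 2 transitions and 8 transversions, so Ti/Tv = 2/8 = 0.250.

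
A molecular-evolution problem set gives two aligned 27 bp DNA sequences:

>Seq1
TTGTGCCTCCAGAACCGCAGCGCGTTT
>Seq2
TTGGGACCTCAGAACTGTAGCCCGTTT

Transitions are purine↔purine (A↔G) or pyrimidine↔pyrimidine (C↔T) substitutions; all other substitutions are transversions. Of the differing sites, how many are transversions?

3

The sequences differ at positions 4 (T/G, transversion), 6 (C/A, transversion), 8 (T/C, transition), 9 (C/T, transition), 16 (C/T, transition), 18 (C/T, transition), 22 (G/C, transversion).
Of the 7 differences, 4 transitions and 3 transversions, so the answer is 3.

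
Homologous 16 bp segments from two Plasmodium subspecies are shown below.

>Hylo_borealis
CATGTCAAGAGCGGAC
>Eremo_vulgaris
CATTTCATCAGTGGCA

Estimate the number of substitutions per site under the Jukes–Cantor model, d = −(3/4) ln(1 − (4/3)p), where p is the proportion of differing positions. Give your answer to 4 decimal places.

0.5199

The sequences differ at positions 4 (G/T), 8 (A/T), 9 (G/C), 12 (C/T), 15 (A/C), 16 (C/A).
p = 6/16 = 0.375000.
d = −0.75 · ln(1 − (4/3)·0.375000) = −0.75 · ln(0.500000) = −0.75 · (-0.693147) = 0.5199.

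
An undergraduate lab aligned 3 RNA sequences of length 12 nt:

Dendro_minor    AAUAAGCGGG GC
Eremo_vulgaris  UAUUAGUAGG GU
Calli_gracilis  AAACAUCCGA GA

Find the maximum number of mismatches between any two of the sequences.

Pairwise Hamming distances:
  Dendro_minor vs Eremo_vulgaris: 5
  Dendro_minor vs Calli_gracilis: 6
  Eremo_vulgaris vs Calli_gracilis: 8
The largest is 8, between Eremo_vulgaris and Calli_gracilis.

8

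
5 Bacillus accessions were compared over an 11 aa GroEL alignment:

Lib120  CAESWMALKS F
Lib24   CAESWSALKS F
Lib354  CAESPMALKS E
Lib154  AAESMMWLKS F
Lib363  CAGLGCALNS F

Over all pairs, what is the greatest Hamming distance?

7

Pairwise Hamming distances:
  Lib120 vs Lib24: 1
  Lib120 vs Lib354: 2
  Lib120 vs Lib154: 3
  Lib120 vs Lib363: 5
  Lib24 vs Lib354: 3
  Lib24 vs Lib154: 4
  Lib24 vs Lib363: 5
  Lib354 vs Lib154: 4
  Lib354 vs Lib363: 6
  Lib154 vs Lib363: 7
The largest is 7, between Lib154 and Lib363.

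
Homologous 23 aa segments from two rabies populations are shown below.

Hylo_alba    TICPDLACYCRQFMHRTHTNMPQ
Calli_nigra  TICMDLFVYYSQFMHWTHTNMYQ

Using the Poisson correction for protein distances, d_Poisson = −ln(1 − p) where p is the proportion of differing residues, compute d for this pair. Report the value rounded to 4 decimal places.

0.3629

The sequences differ at positions 4 (P/M), 7 (A/F), 8 (C/V), 10 (C/Y), 11 (R/S), 16 (R/W), 22 (P/Y).
p = 7/23 = 0.304348.
d = −ln(1 − 0.304348) = −ln(0.695652) = 0.3629.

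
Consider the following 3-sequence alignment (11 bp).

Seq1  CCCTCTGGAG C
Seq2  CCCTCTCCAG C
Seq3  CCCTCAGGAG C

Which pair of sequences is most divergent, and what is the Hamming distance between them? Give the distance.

Pairwise Hamming distances:
  Seq1 vs Seq2: 2
  Seq1 vs Seq3: 1
  Seq2 vs Seq3: 3
The largest is 3, between Seq2 and Seq3.

3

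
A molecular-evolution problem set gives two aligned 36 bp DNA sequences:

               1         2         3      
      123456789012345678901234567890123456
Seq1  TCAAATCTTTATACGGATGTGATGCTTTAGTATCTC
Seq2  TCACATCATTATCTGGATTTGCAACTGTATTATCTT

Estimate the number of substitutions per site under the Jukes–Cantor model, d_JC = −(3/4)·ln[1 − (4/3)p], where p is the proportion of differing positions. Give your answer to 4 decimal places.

0.3924

The sequences differ at positions 4 (A/C), 8 (T/A), 13 (A/C), 14 (C/T), 19 (G/T), 22 (A/C), 23 (T/A), 24 (G/A), 27 (T/G), 30 (G/T), 36 (C/T).
p = 11/36 = 0.305556.
d = −0.75 · ln(1 − (4/3)·0.305556) = −0.75 · ln(0.592592) = −0.75 · (-0.523249) = 0.3924.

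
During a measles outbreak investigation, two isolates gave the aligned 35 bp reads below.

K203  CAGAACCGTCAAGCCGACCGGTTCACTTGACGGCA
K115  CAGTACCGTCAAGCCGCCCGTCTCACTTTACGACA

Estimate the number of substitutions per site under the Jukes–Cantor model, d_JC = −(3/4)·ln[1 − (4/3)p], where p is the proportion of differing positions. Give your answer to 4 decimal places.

The sequences differ at positions 4 (A/T), 17 (A/C), 21 (G/T), 22 (T/C), 29 (G/T), 33 (G/A).
p = 6/35 = 0.171429.
d = −0.75 · ln(1 − (4/3)·0.171429) = −0.75 · ln(0.771428) = −0.75 · (-0.259512) = 0.1946.

0.1946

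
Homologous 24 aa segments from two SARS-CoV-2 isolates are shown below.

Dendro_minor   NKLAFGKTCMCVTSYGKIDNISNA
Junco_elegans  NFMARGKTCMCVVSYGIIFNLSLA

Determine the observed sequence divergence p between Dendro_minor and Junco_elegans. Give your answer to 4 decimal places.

Mismatches occur at site 2 (K↔F), site 3 (L↔M), site 5 (F↔R), site 13 (T↔V), site 17 (K↔I), site 19 (D↔F), site 21 (I↔L), site 23 (N↔L).
There are 8 differences over 24 sites, so p = 8/24 = 0.3333.

0.3333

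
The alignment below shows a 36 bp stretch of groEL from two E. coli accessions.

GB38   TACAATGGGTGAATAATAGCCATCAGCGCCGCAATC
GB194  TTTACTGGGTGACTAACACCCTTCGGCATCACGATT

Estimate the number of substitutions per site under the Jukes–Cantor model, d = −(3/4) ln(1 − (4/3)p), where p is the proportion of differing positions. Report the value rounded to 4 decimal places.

0.4926

Mismatches occur at site 2 (A→T), site 3 (C→T), site 5 (A→C), site 13 (A→C), site 17 (T→C), site 19 (G→C), site 22 (A→T), site 25 (A→G), site 28 (G→A), site 29 (C→T), site 31 (G→A), site 33 (A→G), site 36 (C→T).
p = 13/36 = 0.361111.
d = −0.75 · ln(1 − (4/3)·0.361111) = −0.75 · ln(0.518519) = −0.75 · (-0.656779) = 0.4926.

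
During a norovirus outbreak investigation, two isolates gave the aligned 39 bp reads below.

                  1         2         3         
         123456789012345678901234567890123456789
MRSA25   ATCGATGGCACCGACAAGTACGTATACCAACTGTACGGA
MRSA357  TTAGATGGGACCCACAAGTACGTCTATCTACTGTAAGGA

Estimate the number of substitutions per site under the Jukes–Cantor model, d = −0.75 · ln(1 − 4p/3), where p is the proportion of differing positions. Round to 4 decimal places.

0.2396

Differing sites — 1:A/T; 3:C/A; 9:C/G; 13:G/C; 24:A/C; 27:C/T; 29:A/T; 36:C/A.
p = 8/39 = 0.205128.
d = −0.75 · ln(1 − (4/3)·0.205128) = −0.75 · ln(0.726496) = −0.75 · (-0.319522) = 0.2396.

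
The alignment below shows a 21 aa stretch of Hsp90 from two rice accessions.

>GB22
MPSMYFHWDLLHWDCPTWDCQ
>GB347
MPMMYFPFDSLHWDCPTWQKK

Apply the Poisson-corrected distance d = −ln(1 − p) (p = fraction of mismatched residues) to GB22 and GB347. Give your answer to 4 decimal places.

The sequences differ at positions 3 (S/M), 7 (H/P), 8 (W/F), 10 (L/S), 19 (D/Q), 20 (C/K), 21 (Q/K).
p = 7/21 = 0.333333.
d = −ln(1 − 0.333333) = −ln(0.666667) = 0.4055.

0.4055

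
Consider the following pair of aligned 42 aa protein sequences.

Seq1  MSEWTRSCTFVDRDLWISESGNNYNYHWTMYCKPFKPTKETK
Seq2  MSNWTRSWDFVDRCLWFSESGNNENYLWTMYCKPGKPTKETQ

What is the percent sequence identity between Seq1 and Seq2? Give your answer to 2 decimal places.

The sequences differ at positions 3 (E/N), 8 (C/W), 9 (T/D), 14 (D/C), 17 (I/F), 24 (Y/E), 27 (H/L), 35 (F/G), 42 (K/Q).
33 of the 42 sites match, so the percent identity is 33/42 × 100 = 78.57%.

78.57%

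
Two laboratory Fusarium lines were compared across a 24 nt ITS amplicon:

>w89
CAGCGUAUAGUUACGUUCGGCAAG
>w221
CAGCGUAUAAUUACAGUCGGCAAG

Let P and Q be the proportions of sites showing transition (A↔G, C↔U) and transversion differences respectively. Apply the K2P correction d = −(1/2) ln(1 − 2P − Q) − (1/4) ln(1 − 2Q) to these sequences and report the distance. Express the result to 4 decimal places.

0.1386

Differing sites — 10:G/A (Ti); 15:G/A (Ti); 16:U/G (Tv).
Of the 3 differences, 2 transitions and 1 transversion over 24 sites: P = 2/24 = 0.083333, Q = 1/24 = 0.041667.
d = −0.5·ln(0.791667) − 0.25·ln(0.916666) = −0.5·(-0.233614) − 0.25·(-0.087012) = 0.1386.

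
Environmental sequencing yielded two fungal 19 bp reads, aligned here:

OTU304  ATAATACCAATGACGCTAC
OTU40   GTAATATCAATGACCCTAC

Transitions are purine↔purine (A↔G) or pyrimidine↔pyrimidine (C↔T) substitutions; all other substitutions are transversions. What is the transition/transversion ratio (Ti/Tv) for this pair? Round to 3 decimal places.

Differing sites — 1:A/G (Ti); 7:C/T (Ti); 15:G/C (Tv).
Of the 3 differences, 2 transitions and 1 transversion, so Ti/Tv = 2/1 = 2.000.

2.000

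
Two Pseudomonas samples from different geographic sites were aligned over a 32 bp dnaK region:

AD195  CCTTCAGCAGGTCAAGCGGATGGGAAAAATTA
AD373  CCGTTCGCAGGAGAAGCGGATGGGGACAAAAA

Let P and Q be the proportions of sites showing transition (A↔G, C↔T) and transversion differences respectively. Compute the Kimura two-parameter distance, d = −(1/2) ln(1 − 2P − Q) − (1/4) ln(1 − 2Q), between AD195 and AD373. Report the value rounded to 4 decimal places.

The sequences differ at positions 3 (T/G, transversion), 5 (C/T, transition), 6 (A/C, transversion), 12 (T/A, transversion), 13 (C/G, transversion), 25 (A/G, transition), 27 (A/C, transversion), 30 (T/A, transversion), 31 (T/A, transversion).
Of the 9 differences, 2 transitions and 7 transversions over 32 sites: P = 2/32 = 0.062500, Q = 7/32 = 0.218750.
d = −0.5·ln(0.656250) − 0.25·ln(0.562500) = −0.5·(-0.421213) − 0.25·(-0.575364) = 0.3544.

0.3544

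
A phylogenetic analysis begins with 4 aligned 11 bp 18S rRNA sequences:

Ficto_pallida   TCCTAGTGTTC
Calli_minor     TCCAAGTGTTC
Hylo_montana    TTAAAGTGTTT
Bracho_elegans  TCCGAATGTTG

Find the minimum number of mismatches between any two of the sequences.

1

Pairwise Hamming distances:
  Ficto_pallida vs Calli_minor: 1
  Ficto_pallida vs Hylo_montana: 4
  Ficto_pallida vs Bracho_elegans: 3
  Calli_minor vs Hylo_montana: 3
  Calli_minor vs Bracho_elegans: 3
  Hylo_montana vs Bracho_elegans: 5
The smallest is 1, between Ficto_pallida and Calli_minor.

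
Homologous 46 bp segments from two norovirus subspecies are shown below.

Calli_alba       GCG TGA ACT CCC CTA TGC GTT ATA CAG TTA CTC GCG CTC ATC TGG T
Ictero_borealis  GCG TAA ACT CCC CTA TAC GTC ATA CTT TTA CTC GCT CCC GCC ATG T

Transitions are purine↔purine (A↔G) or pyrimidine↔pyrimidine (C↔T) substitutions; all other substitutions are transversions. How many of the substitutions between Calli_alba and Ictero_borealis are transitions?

6

Mismatches occur at site 5 (G→A, transition), site 17 (G→A, transition), site 21 (T→C, transition), site 26 (A→T, transversion), site 27 (G→T, transversion), site 36 (G→T, transversion), site 38 (T→C, transition), site 40 (A→G, transition), site 41 (T→C, transition), site 43 (T→A, transversion), site 44 (G→T, transversion).
Of the 11 differences, 6 transitions and 5 transversions, so the answer is 6.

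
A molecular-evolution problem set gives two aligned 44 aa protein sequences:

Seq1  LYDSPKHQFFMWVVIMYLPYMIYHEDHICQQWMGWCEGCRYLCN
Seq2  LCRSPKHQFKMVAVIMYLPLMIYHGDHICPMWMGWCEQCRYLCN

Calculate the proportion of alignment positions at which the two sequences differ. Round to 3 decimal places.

0.227

Differing sites — 2:Y/C; 3:D/R; 10:F/K; 12:W/V; 13:V/A; 20:Y/L; 25:E/G; 30:Q/P; 31:Q/M; 38:G/Q.
There are 10 differences over 44 sites, so p = 10/44 = 0.227.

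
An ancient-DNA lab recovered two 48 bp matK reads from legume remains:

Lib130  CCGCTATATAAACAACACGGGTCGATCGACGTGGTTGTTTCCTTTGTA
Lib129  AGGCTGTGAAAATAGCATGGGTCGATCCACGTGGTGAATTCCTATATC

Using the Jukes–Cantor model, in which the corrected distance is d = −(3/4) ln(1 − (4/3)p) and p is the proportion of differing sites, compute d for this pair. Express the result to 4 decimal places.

0.4042

Differing sites — 1:C/A; 2:C/G; 6:A/G; 8:A/G; 9:T/A; 13:C/T; 15:A/G; 18:C/T; 28:G/C; 36:T/G; 37:G/A; 38:T/A; 44:T/A; 46:G/A; 48:A/C.
p = 15/48 = 0.312500.
d = −0.75 · ln(1 − (4/3)·0.312500) = −0.75 · ln(0.583333) = −0.75 · (-0.538997) = 0.4042.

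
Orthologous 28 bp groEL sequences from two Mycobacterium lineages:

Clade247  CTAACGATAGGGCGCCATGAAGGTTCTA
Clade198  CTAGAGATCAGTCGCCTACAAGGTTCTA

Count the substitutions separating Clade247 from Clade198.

Mismatches occur at site 4 (A→G), site 5 (C→A), site 9 (A→C), site 10 (G→A), site 12 (G→T), site 17 (A→T), site 18 (T→A), site 19 (G→C).
That gives 8 mismatches out of 28 aligned sites, so the Hamming distance is 8.

8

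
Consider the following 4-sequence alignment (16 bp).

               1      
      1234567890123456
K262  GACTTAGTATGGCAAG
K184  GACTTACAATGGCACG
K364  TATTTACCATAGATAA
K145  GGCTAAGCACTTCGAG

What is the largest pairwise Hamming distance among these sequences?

Pairwise Hamming distances:
  K262 vs K184: 3
  K262 vs K364: 8
  K262 vs K145: 7
  K184 vs K364: 8
  K184 vs K145: 9
  K364 vs K145: 11
The largest is 11, between K364 and K145.

11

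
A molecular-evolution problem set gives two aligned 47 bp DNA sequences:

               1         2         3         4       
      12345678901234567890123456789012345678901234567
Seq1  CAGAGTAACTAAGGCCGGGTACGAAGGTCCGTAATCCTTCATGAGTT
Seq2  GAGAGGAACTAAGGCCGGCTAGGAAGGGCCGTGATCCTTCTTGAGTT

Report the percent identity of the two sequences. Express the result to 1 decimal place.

Differing sites — 1:C/G; 6:T/G; 19:G/C; 22:C/G; 28:T/G; 33:A/G; 41:A/T.
40 of the 47 sites match, so the percent identity is 40/47 × 100 = 85.1%.

85.1%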